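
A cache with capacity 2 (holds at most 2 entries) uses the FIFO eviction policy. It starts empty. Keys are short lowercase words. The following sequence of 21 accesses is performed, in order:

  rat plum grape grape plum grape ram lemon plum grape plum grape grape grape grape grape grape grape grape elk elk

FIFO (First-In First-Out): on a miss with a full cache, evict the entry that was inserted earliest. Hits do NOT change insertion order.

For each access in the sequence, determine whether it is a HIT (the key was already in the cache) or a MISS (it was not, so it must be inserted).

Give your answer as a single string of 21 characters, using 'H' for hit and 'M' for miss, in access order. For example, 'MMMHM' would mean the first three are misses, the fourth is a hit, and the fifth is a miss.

Answer: MMMHHHMMMMHHHHHHHHHMH

Derivation:
FIFO simulation (capacity=2):
  1. access rat: MISS. Cache (old->new): [rat]
  2. access plum: MISS. Cache (old->new): [rat plum]
  3. access grape: MISS, evict rat. Cache (old->new): [plum grape]
  4. access grape: HIT. Cache (old->new): [plum grape]
  5. access plum: HIT. Cache (old->new): [plum grape]
  6. access grape: HIT. Cache (old->new): [plum grape]
  7. access ram: MISS, evict plum. Cache (old->new): [grape ram]
  8. access lemon: MISS, evict grape. Cache (old->new): [ram lemon]
  9. access plum: MISS, evict ram. Cache (old->new): [lemon plum]
  10. access grape: MISS, evict lemon. Cache (old->new): [plum grape]
  11. access plum: HIT. Cache (old->new): [plum grape]
  12. access grape: HIT. Cache (old->new): [plum grape]
  13. access grape: HIT. Cache (old->new): [plum grape]
  14. access grape: HIT. Cache (old->new): [plum grape]
  15. access grape: HIT. Cache (old->new): [plum grape]
  16. access grape: HIT. Cache (old->new): [plum grape]
  17. access grape: HIT. Cache (old->new): [plum grape]
  18. access grape: HIT. Cache (old->new): [plum grape]
  19. access grape: HIT. Cache (old->new): [plum grape]
  20. access elk: MISS, evict plum. Cache (old->new): [grape elk]
  21. access elk: HIT. Cache (old->new): [grape elk]
Total: 13 hits, 8 misses, 6 evictions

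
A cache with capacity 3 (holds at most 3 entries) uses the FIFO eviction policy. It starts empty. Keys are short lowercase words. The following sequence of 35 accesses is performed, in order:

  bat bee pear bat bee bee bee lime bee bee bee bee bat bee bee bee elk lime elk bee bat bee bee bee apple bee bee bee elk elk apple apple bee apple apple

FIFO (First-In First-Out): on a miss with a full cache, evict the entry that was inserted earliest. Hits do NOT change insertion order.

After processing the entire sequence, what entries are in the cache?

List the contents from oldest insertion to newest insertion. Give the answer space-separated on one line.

Answer: bee apple elk

Derivation:
FIFO simulation (capacity=3):
  1. access bat: MISS. Cache (old->new): [bat]
  2. access bee: MISS. Cache (old->new): [bat bee]
  3. access pear: MISS. Cache (old->new): [bat bee pear]
  4. access bat: HIT. Cache (old->new): [bat bee pear]
  5. access bee: HIT. Cache (old->new): [bat bee pear]
  6. access bee: HIT. Cache (old->new): [bat bee pear]
  7. access bee: HIT. Cache (old->new): [bat bee pear]
  8. access lime: MISS, evict bat. Cache (old->new): [bee pear lime]
  9. access bee: HIT. Cache (old->new): [bee pear lime]
  10. access bee: HIT. Cache (old->new): [bee pear lime]
  11. access bee: HIT. Cache (old->new): [bee pear lime]
  12. access bee: HIT. Cache (old->new): [bee pear lime]
  13. access bat: MISS, evict bee. Cache (old->new): [pear lime bat]
  14. access bee: MISS, evict pear. Cache (old->new): [lime bat bee]
  15. access bee: HIT. Cache (old->new): [lime bat bee]
  16. access bee: HIT. Cache (old->new): [lime bat bee]
  17. access elk: MISS, evict lime. Cache (old->new): [bat bee elk]
  18. access lime: MISS, evict bat. Cache (old->new): [bee elk lime]
  19. access elk: HIT. Cache (old->new): [bee elk lime]
  20. access bee: HIT. Cache (old->new): [bee elk lime]
  21. access bat: MISS, evict bee. Cache (old->new): [elk lime bat]
  22. access bee: MISS, evict elk. Cache (old->new): [lime bat bee]
  23. access bee: HIT. Cache (old->new): [lime bat bee]
  24. access bee: HIT. Cache (old->new): [lime bat bee]
  25. access apple: MISS, evict lime. Cache (old->new): [bat bee apple]
  26. access bee: HIT. Cache (old->new): [bat bee apple]
  27. access bee: HIT. Cache (old->new): [bat bee apple]
  28. access bee: HIT. Cache (old->new): [bat bee apple]
  29. access elk: MISS, evict bat. Cache (old->new): [bee apple elk]
  30. access elk: HIT. Cache (old->new): [bee apple elk]
  31. access apple: HIT. Cache (old->new): [bee apple elk]
  32. access apple: HIT. Cache (old->new): [bee apple elk]
  33. access bee: HIT. Cache (old->new): [bee apple elk]
  34. access apple: HIT. Cache (old->new): [bee apple elk]
  35. access apple: HIT. Cache (old->new): [bee apple elk]
Total: 23 hits, 12 misses, 9 evictions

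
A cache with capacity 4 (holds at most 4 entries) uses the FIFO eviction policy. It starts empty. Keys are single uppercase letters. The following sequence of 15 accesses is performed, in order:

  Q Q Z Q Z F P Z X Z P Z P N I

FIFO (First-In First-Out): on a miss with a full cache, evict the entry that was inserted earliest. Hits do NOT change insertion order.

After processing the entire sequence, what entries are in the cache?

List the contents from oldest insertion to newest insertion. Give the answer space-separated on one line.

Answer: P X N I

Derivation:
FIFO simulation (capacity=4):
  1. access Q: MISS. Cache (old->new): [Q]
  2. access Q: HIT. Cache (old->new): [Q]
  3. access Z: MISS. Cache (old->new): [Q Z]
  4. access Q: HIT. Cache (old->new): [Q Z]
  5. access Z: HIT. Cache (old->new): [Q Z]
  6. access F: MISS. Cache (old->new): [Q Z F]
  7. access P: MISS. Cache (old->new): [Q Z F P]
  8. access Z: HIT. Cache (old->new): [Q Z F P]
  9. access X: MISS, evict Q. Cache (old->new): [Z F P X]
  10. access Z: HIT. Cache (old->new): [Z F P X]
  11. access P: HIT. Cache (old->new): [Z F P X]
  12. access Z: HIT. Cache (old->new): [Z F P X]
  13. access P: HIT. Cache (old->new): [Z F P X]
  14. access N: MISS, evict Z. Cache (old->new): [F P X N]
  15. access I: MISS, evict F. Cache (old->new): [P X N I]
Total: 8 hits, 7 misses, 3 evictions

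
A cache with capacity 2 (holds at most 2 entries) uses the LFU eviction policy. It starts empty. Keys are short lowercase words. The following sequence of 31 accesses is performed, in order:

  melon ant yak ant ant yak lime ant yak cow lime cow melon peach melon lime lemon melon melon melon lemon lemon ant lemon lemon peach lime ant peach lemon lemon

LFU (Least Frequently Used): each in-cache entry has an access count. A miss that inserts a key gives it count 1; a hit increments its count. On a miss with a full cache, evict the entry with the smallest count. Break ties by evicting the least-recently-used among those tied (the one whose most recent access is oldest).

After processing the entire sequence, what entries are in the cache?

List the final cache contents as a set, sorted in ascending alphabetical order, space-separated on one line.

LFU simulation (capacity=2):
  1. access melon: MISS. Cache: [melon(c=1)]
  2. access ant: MISS. Cache: [melon(c=1) ant(c=1)]
  3. access yak: MISS, evict melon(c=1). Cache: [ant(c=1) yak(c=1)]
  4. access ant: HIT, count now 2. Cache: [yak(c=1) ant(c=2)]
  5. access ant: HIT, count now 3. Cache: [yak(c=1) ant(c=3)]
  6. access yak: HIT, count now 2. Cache: [yak(c=2) ant(c=3)]
  7. access lime: MISS, evict yak(c=2). Cache: [lime(c=1) ant(c=3)]
  8. access ant: HIT, count now 4. Cache: [lime(c=1) ant(c=4)]
  9. access yak: MISS, evict lime(c=1). Cache: [yak(c=1) ant(c=4)]
  10. access cow: MISS, evict yak(c=1). Cache: [cow(c=1) ant(c=4)]
  11. access lime: MISS, evict cow(c=1). Cache: [lime(c=1) ant(c=4)]
  12. access cow: MISS, evict lime(c=1). Cache: [cow(c=1) ant(c=4)]
  13. access melon: MISS, evict cow(c=1). Cache: [melon(c=1) ant(c=4)]
  14. access peach: MISS, evict melon(c=1). Cache: [peach(c=1) ant(c=4)]
  15. access melon: MISS, evict peach(c=1). Cache: [melon(c=1) ant(c=4)]
  16. access lime: MISS, evict melon(c=1). Cache: [lime(c=1) ant(c=4)]
  17. access lemon: MISS, evict lime(c=1). Cache: [lemon(c=1) ant(c=4)]
  18. access melon: MISS, evict lemon(c=1). Cache: [melon(c=1) ant(c=4)]
  19. access melon: HIT, count now 2. Cache: [melon(c=2) ant(c=4)]
  20. access melon: HIT, count now 3. Cache: [melon(c=3) ant(c=4)]
  21. access lemon: MISS, evict melon(c=3). Cache: [lemon(c=1) ant(c=4)]
  22. access lemon: HIT, count now 2. Cache: [lemon(c=2) ant(c=4)]
  23. access ant: HIT, count now 5. Cache: [lemon(c=2) ant(c=5)]
  24. access lemon: HIT, count now 3. Cache: [lemon(c=3) ant(c=5)]
  25. access lemon: HIT, count now 4. Cache: [lemon(c=4) ant(c=5)]
  26. access peach: MISS, evict lemon(c=4). Cache: [peach(c=1) ant(c=5)]
  27. access lime: MISS, evict peach(c=1). Cache: [lime(c=1) ant(c=5)]
  28. access ant: HIT, count now 6. Cache: [lime(c=1) ant(c=6)]
  29. access peach: MISS, evict lime(c=1). Cache: [peach(c=1) ant(c=6)]
  30. access lemon: MISS, evict peach(c=1). Cache: [lemon(c=1) ant(c=6)]
  31. access lemon: HIT, count now 2. Cache: [lemon(c=2) ant(c=6)]
Total: 12 hits, 19 misses, 17 evictions

Answer: ant lemon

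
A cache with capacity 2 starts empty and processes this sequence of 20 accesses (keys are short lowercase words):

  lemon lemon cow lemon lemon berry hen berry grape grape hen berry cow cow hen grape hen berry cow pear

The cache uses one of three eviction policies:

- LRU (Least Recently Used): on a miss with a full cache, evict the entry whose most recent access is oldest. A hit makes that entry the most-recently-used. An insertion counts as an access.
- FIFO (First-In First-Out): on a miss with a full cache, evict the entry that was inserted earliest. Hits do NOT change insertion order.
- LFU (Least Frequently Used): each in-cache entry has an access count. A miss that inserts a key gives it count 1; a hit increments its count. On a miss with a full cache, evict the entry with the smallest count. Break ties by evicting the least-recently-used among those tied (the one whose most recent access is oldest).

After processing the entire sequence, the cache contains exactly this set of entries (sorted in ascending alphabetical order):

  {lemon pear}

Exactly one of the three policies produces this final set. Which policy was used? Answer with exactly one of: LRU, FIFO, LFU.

Simulating under each policy and comparing final sets:
  LRU: final set = {cow pear} -> differs
  FIFO: final set = {cow pear} -> differs
  LFU: final set = {lemon pear} -> MATCHES target
Only LFU produces the target set.

Answer: LFU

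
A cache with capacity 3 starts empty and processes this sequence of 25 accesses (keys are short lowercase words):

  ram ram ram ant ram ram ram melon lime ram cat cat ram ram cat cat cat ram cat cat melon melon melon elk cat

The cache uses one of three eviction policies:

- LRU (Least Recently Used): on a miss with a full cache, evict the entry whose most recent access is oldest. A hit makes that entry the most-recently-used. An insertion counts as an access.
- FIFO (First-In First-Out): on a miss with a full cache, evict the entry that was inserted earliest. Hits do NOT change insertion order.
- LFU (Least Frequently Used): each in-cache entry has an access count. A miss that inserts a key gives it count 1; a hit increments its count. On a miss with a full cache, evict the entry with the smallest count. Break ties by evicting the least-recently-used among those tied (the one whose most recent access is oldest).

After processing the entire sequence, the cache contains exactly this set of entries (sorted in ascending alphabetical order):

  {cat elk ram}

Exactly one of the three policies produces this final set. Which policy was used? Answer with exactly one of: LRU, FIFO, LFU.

Answer: LFU

Derivation:
Simulating under each policy and comparing final sets:
  LRU: final set = {cat elk melon} -> differs
  FIFO: final set = {cat elk melon} -> differs
  LFU: final set = {cat elk ram} -> MATCHES target
Only LFU produces the target set.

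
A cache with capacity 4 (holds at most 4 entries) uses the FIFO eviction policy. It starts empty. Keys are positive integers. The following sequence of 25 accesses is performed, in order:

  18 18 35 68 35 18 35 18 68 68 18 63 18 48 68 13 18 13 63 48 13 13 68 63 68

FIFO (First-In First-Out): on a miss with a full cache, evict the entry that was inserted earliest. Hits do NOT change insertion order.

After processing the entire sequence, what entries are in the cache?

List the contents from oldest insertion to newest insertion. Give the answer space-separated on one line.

Answer: 13 18 68 63

Derivation:
FIFO simulation (capacity=4):
  1. access 18: MISS. Cache (old->new): [18]
  2. access 18: HIT. Cache (old->new): [18]
  3. access 35: MISS. Cache (old->new): [18 35]
  4. access 68: MISS. Cache (old->new): [18 35 68]
  5. access 35: HIT. Cache (old->new): [18 35 68]
  6. access 18: HIT. Cache (old->new): [18 35 68]
  7. access 35: HIT. Cache (old->new): [18 35 68]
  8. access 18: HIT. Cache (old->new): [18 35 68]
  9. access 68: HIT. Cache (old->new): [18 35 68]
  10. access 68: HIT. Cache (old->new): [18 35 68]
  11. access 18: HIT. Cache (old->new): [18 35 68]
  12. access 63: MISS. Cache (old->new): [18 35 68 63]
  13. access 18: HIT. Cache (old->new): [18 35 68 63]
  14. access 48: MISS, evict 18. Cache (old->new): [35 68 63 48]
  15. access 68: HIT. Cache (old->new): [35 68 63 48]
  16. access 13: MISS, evict 35. Cache (old->new): [68 63 48 13]
  17. access 18: MISS, evict 68. Cache (old->new): [63 48 13 18]
  18. access 13: HIT. Cache (old->new): [63 48 13 18]
  19. access 63: HIT. Cache (old->new): [63 48 13 18]
  20. access 48: HIT. Cache (old->new): [63 48 13 18]
  21. access 13: HIT. Cache (old->new): [63 48 13 18]
  22. access 13: HIT. Cache (old->new): [63 48 13 18]
  23. access 68: MISS, evict 63. Cache (old->new): [48 13 18 68]
  24. access 63: MISS, evict 48. Cache (old->new): [13 18 68 63]
  25. access 68: HIT. Cache (old->new): [13 18 68 63]
Total: 16 hits, 9 misses, 5 evictions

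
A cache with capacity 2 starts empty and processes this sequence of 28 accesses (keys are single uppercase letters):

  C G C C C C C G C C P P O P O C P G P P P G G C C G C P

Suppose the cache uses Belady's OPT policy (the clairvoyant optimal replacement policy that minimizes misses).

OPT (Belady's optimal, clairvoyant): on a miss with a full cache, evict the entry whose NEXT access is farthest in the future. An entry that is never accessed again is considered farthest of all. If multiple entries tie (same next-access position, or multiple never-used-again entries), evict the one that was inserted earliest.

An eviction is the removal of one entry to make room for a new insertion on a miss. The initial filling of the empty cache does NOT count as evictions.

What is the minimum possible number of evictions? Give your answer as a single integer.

Answer: 6

Derivation:
OPT (Belady) simulation (capacity=2):
  1. access C: MISS. Cache: [C]
  2. access G: MISS. Cache: [C G]
  3. access C: HIT. Next use of C: step 4. Cache: [C G]
  4. access C: HIT. Next use of C: step 5. Cache: [C G]
  5. access C: HIT. Next use of C: step 6. Cache: [C G]
  6. access C: HIT. Next use of C: step 7. Cache: [C G]
  7. access C: HIT. Next use of C: step 9. Cache: [C G]
  8. access G: HIT. Next use of G: step 18. Cache: [C G]
  9. access C: HIT. Next use of C: step 10. Cache: [C G]
  10. access C: HIT. Next use of C: step 16. Cache: [C G]
  11. access P: MISS, evict G (next use: step 18). Cache: [C P]
  12. access P: HIT. Next use of P: step 14. Cache: [C P]
  13. access O: MISS, evict C (next use: step 16). Cache: [P O]
  14. access P: HIT. Next use of P: step 17. Cache: [P O]
  15. access O: HIT. Next use of O: never. Cache: [P O]
  16. access C: MISS, evict O (next use: never). Cache: [P C]
  17. access P: HIT. Next use of P: step 19. Cache: [P C]
  18. access G: MISS, evict C (next use: step 24). Cache: [P G]
  19. access P: HIT. Next use of P: step 20. Cache: [P G]
  20. access P: HIT. Next use of P: step 21. Cache: [P G]
  21. access P: HIT. Next use of P: step 28. Cache: [P G]
  22. access G: HIT. Next use of G: step 23. Cache: [P G]
  23. access G: HIT. Next use of G: step 26. Cache: [P G]
  24. access C: MISS, evict P (next use: step 28). Cache: [G C]
  25. access C: HIT. Next use of C: step 27. Cache: [G C]
  26. access G: HIT. Next use of G: never. Cache: [G C]
  27. access C: HIT. Next use of C: never. Cache: [G C]
  28. access P: MISS, evict G (next use: never). Cache: [C P]
Total: 20 hits, 8 misses, 6 evictions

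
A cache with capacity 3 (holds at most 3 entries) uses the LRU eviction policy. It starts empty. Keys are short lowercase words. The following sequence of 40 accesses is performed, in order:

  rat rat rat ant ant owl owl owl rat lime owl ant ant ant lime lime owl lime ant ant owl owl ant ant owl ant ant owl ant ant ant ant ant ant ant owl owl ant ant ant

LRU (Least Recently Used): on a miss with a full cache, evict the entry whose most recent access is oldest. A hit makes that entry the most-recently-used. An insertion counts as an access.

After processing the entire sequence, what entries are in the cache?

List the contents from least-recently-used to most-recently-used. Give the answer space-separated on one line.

Answer: lime owl ant

Derivation:
LRU simulation (capacity=3):
  1. access rat: MISS. Cache (LRU->MRU): [rat]
  2. access rat: HIT. Cache (LRU->MRU): [rat]
  3. access rat: HIT. Cache (LRU->MRU): [rat]
  4. access ant: MISS. Cache (LRU->MRU): [rat ant]
  5. access ant: HIT. Cache (LRU->MRU): [rat ant]
  6. access owl: MISS. Cache (LRU->MRU): [rat ant owl]
  7. access owl: HIT. Cache (LRU->MRU): [rat ant owl]
  8. access owl: HIT. Cache (LRU->MRU): [rat ant owl]
  9. access rat: HIT. Cache (LRU->MRU): [ant owl rat]
  10. access lime: MISS, evict ant. Cache (LRU->MRU): [owl rat lime]
  11. access owl: HIT. Cache (LRU->MRU): [rat lime owl]
  12. access ant: MISS, evict rat. Cache (LRU->MRU): [lime owl ant]
  13. access ant: HIT. Cache (LRU->MRU): [lime owl ant]
  14. access ant: HIT. Cache (LRU->MRU): [lime owl ant]
  15. access lime: HIT. Cache (LRU->MRU): [owl ant lime]
  16. access lime: HIT. Cache (LRU->MRU): [owl ant lime]
  17. access owl: HIT. Cache (LRU->MRU): [ant lime owl]
  18. access lime: HIT. Cache (LRU->MRU): [ant owl lime]
  19. access ant: HIT. Cache (LRU->MRU): [owl lime ant]
  20. access ant: HIT. Cache (LRU->MRU): [owl lime ant]
  21. access owl: HIT. Cache (LRU->MRU): [lime ant owl]
  22. access owl: HIT. Cache (LRU->MRU): [lime ant owl]
  23. access ant: HIT. Cache (LRU->MRU): [lime owl ant]
  24. access ant: HIT. Cache (LRU->MRU): [lime owl ant]
  25. access owl: HIT. Cache (LRU->MRU): [lime ant owl]
  26. access ant: HIT. Cache (LRU->MRU): [lime owl ant]
  27. access ant: HIT. Cache (LRU->MRU): [lime owl ant]
  28. access owl: HIT. Cache (LRU->MRU): [lime ant owl]
  29. access ant: HIT. Cache (LRU->MRU): [lime owl ant]
  30. access ant: HIT. Cache (LRU->MRU): [lime owl ant]
  31. access ant: HIT. Cache (LRU->MRU): [lime owl ant]
  32. access ant: HIT. Cache (LRU->MRU): [lime owl ant]
  33. access ant: HIT. Cache (LRU->MRU): [lime owl ant]
  34. access ant: HIT. Cache (LRU->MRU): [lime owl ant]
  35. access ant: HIT. Cache (LRU->MRU): [lime owl ant]
  36. access owl: HIT. Cache (LRU->MRU): [lime ant owl]
  37. access owl: HIT. Cache (LRU->MRU): [lime ant owl]
  38. access ant: HIT. Cache (LRU->MRU): [lime owl ant]
  39. access ant: HIT. Cache (LRU->MRU): [lime owl ant]
  40. access ant: HIT. Cache (LRU->MRU): [lime owl ant]
Total: 35 hits, 5 misses, 2 evictions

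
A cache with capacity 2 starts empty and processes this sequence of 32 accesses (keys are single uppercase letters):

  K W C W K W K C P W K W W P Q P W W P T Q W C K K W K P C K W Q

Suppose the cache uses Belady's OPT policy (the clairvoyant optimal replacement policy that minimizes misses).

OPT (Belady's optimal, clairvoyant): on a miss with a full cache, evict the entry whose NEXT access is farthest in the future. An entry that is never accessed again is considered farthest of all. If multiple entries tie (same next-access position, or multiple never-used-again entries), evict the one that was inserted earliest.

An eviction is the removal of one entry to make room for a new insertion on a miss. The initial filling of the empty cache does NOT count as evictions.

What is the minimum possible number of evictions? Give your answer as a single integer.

Answer: 16

Derivation:
OPT (Belady) simulation (capacity=2):
  1. access K: MISS. Cache: [K]
  2. access W: MISS. Cache: [K W]
  3. access C: MISS, evict K (next use: step 5). Cache: [W C]
  4. access W: HIT. Next use of W: step 6. Cache: [W C]
  5. access K: MISS, evict C (next use: step 8). Cache: [W K]
  6. access W: HIT. Next use of W: step 10. Cache: [W K]
  7. access K: HIT. Next use of K: step 11. Cache: [W K]
  8. access C: MISS, evict K (next use: step 11). Cache: [W C]
  9. access P: MISS, evict C (next use: step 23). Cache: [W P]
  10. access W: HIT. Next use of W: step 12. Cache: [W P]
  11. access K: MISS, evict P (next use: step 14). Cache: [W K]
  12. access W: HIT. Next use of W: step 13. Cache: [W K]
  13. access W: HIT. Next use of W: step 17. Cache: [W K]
  14. access P: MISS, evict K (next use: step 24). Cache: [W P]
  15. access Q: MISS, evict W (next use: step 17). Cache: [P Q]
  16. access P: HIT. Next use of P: step 19. Cache: [P Q]
  17. access W: MISS, evict Q (next use: step 21). Cache: [P W]
  18. access W: HIT. Next use of W: step 22. Cache: [P W]
  19. access P: HIT. Next use of P: step 28. Cache: [P W]
  20. access T: MISS, evict P (next use: step 28). Cache: [W T]
  21. access Q: MISS, evict T (next use: never). Cache: [W Q]
  22. access W: HIT. Next use of W: step 26. Cache: [W Q]
  23. access C: MISS, evict Q (next use: step 32). Cache: [W C]
  24. access K: MISS, evict C (next use: step 29). Cache: [W K]
  25. access K: HIT. Next use of K: step 27. Cache: [W K]
  26. access W: HIT. Next use of W: step 31. Cache: [W K]
  27. access K: HIT. Next use of K: step 30. Cache: [W K]
  28. access P: MISS, evict W (next use: step 31). Cache: [K P]
  29. access C: MISS, evict P (next use: never). Cache: [K C]
  30. access K: HIT. Next use of K: never. Cache: [K C]
  31. access W: MISS, evict K (next use: never). Cache: [C W]
  32. access Q: MISS, evict C (next use: never). Cache: [W Q]
Total: 14 hits, 18 misses, 16 evictions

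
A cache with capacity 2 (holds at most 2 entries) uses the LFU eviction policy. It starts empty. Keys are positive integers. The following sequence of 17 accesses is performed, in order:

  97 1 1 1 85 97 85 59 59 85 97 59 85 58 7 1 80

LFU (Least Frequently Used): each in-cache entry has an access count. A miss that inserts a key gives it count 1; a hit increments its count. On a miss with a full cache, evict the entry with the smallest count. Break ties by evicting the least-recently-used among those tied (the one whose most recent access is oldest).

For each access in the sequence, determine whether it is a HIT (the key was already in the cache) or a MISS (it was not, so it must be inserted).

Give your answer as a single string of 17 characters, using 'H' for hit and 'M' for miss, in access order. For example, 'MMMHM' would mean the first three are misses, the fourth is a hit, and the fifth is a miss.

Answer: MMHHMMMMHMMMMMMHM

Derivation:
LFU simulation (capacity=2):
  1. access 97: MISS. Cache: [97(c=1)]
  2. access 1: MISS. Cache: [97(c=1) 1(c=1)]
  3. access 1: HIT, count now 2. Cache: [97(c=1) 1(c=2)]
  4. access 1: HIT, count now 3. Cache: [97(c=1) 1(c=3)]
  5. access 85: MISS, evict 97(c=1). Cache: [85(c=1) 1(c=3)]
  6. access 97: MISS, evict 85(c=1). Cache: [97(c=1) 1(c=3)]
  7. access 85: MISS, evict 97(c=1). Cache: [85(c=1) 1(c=3)]
  8. access 59: MISS, evict 85(c=1). Cache: [59(c=1) 1(c=3)]
  9. access 59: HIT, count now 2. Cache: [59(c=2) 1(c=3)]
  10. access 85: MISS, evict 59(c=2). Cache: [85(c=1) 1(c=3)]
  11. access 97: MISS, evict 85(c=1). Cache: [97(c=1) 1(c=3)]
  12. access 59: MISS, evict 97(c=1). Cache: [59(c=1) 1(c=3)]
  13. access 85: MISS, evict 59(c=1). Cache: [85(c=1) 1(c=3)]
  14. access 58: MISS, evict 85(c=1). Cache: [58(c=1) 1(c=3)]
  15. access 7: MISS, evict 58(c=1). Cache: [7(c=1) 1(c=3)]
  16. access 1: HIT, count now 4. Cache: [7(c=1) 1(c=4)]
  17. access 80: MISS, evict 7(c=1). Cache: [80(c=1) 1(c=4)]
Total: 4 hits, 13 misses, 11 evictions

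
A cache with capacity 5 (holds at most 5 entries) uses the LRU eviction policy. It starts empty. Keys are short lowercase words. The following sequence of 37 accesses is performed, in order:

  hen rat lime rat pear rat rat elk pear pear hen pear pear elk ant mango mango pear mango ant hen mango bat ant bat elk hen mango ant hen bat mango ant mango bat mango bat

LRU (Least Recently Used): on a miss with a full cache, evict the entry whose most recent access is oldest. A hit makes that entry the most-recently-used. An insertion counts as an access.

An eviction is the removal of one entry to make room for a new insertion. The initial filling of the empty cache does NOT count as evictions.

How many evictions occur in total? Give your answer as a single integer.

LRU simulation (capacity=5):
  1. access hen: MISS. Cache (LRU->MRU): [hen]
  2. access rat: MISS. Cache (LRU->MRU): [hen rat]
  3. access lime: MISS. Cache (LRU->MRU): [hen rat lime]
  4. access rat: HIT. Cache (LRU->MRU): [hen lime rat]
  5. access pear: MISS. Cache (LRU->MRU): [hen lime rat pear]
  6. access rat: HIT. Cache (LRU->MRU): [hen lime pear rat]
  7. access rat: HIT. Cache (LRU->MRU): [hen lime pear rat]
  8. access elk: MISS. Cache (LRU->MRU): [hen lime pear rat elk]
  9. access pear: HIT. Cache (LRU->MRU): [hen lime rat elk pear]
  10. access pear: HIT. Cache (LRU->MRU): [hen lime rat elk pear]
  11. access hen: HIT. Cache (LRU->MRU): [lime rat elk pear hen]
  12. access pear: HIT. Cache (LRU->MRU): [lime rat elk hen pear]
  13. access pear: HIT. Cache (LRU->MRU): [lime rat elk hen pear]
  14. access elk: HIT. Cache (LRU->MRU): [lime rat hen pear elk]
  15. access ant: MISS, evict lime. Cache (LRU->MRU): [rat hen pear elk ant]
  16. access mango: MISS, evict rat. Cache (LRU->MRU): [hen pear elk ant mango]
  17. access mango: HIT. Cache (LRU->MRU): [hen pear elk ant mango]
  18. access pear: HIT. Cache (LRU->MRU): [hen elk ant mango pear]
  19. access mango: HIT. Cache (LRU->MRU): [hen elk ant pear mango]
  20. access ant: HIT. Cache (LRU->MRU): [hen elk pear mango ant]
  21. access hen: HIT. Cache (LRU->MRU): [elk pear mango ant hen]
  22. access mango: HIT. Cache (LRU->MRU): [elk pear ant hen mango]
  23. access bat: MISS, evict elk. Cache (LRU->MRU): [pear ant hen mango bat]
  24. access ant: HIT. Cache (LRU->MRU): [pear hen mango bat ant]
  25. access bat: HIT. Cache (LRU->MRU): [pear hen mango ant bat]
  26. access elk: MISS, evict pear. Cache (LRU->MRU): [hen mango ant bat elk]
  27. access hen: HIT. Cache (LRU->MRU): [mango ant bat elk hen]
  28. access mango: HIT. Cache (LRU->MRU): [ant bat elk hen mango]
  29. access ant: HIT. Cache (LRU->MRU): [bat elk hen mango ant]
  30. access hen: HIT. Cache (LRU->MRU): [bat elk mango ant hen]
  31. access bat: HIT. Cache (LRU->MRU): [elk mango ant hen bat]
  32. access mango: HIT. Cache (LRU->MRU): [elk ant hen bat mango]
  33. access ant: HIT. Cache (LRU->MRU): [elk hen bat mango ant]
  34. access mango: HIT. Cache (LRU->MRU): [elk hen bat ant mango]
  35. access bat: HIT. Cache (LRU->MRU): [elk hen ant mango bat]
  36. access mango: HIT. Cache (LRU->MRU): [elk hen ant bat mango]
  37. access bat: HIT. Cache (LRU->MRU): [elk hen ant mango bat]
Total: 28 hits, 9 misses, 4 evictions

Answer: 4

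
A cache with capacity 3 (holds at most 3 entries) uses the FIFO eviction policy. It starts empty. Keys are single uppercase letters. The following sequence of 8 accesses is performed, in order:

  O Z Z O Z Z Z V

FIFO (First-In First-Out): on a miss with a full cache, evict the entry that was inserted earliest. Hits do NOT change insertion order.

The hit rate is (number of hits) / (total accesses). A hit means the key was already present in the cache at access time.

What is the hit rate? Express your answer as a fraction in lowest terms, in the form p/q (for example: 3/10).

FIFO simulation (capacity=3):
  1. access O: MISS. Cache (old->new): [O]
  2. access Z: MISS. Cache (old->new): [O Z]
  3. access Z: HIT. Cache (old->new): [O Z]
  4. access O: HIT. Cache (old->new): [O Z]
  5. access Z: HIT. Cache (old->new): [O Z]
  6. access Z: HIT. Cache (old->new): [O Z]
  7. access Z: HIT. Cache (old->new): [O Z]
  8. access V: MISS. Cache (old->new): [O Z V]
Total: 5 hits, 3 misses, 0 evictions

Hit rate = 5/8

Answer: 5/8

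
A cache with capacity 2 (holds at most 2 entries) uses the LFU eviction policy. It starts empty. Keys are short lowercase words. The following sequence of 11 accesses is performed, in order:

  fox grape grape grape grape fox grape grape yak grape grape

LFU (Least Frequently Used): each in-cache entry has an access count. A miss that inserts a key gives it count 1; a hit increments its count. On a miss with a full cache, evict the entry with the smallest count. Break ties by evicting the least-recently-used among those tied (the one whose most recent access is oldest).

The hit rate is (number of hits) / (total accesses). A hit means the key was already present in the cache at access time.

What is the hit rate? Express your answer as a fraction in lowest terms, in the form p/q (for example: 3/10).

LFU simulation (capacity=2):
  1. access fox: MISS. Cache: [fox(c=1)]
  2. access grape: MISS. Cache: [fox(c=1) grape(c=1)]
  3. access grape: HIT, count now 2. Cache: [fox(c=1) grape(c=2)]
  4. access grape: HIT, count now 3. Cache: [fox(c=1) grape(c=3)]
  5. access grape: HIT, count now 4. Cache: [fox(c=1) grape(c=4)]
  6. access fox: HIT, count now 2. Cache: [fox(c=2) grape(c=4)]
  7. access grape: HIT, count now 5. Cache: [fox(c=2) grape(c=5)]
  8. access grape: HIT, count now 6. Cache: [fox(c=2) grape(c=6)]
  9. access yak: MISS, evict fox(c=2). Cache: [yak(c=1) grape(c=6)]
  10. access grape: HIT, count now 7. Cache: [yak(c=1) grape(c=7)]
  11. access grape: HIT, count now 8. Cache: [yak(c=1) grape(c=8)]
Total: 8 hits, 3 misses, 1 evictions

Hit rate = 8/11

Answer: 8/11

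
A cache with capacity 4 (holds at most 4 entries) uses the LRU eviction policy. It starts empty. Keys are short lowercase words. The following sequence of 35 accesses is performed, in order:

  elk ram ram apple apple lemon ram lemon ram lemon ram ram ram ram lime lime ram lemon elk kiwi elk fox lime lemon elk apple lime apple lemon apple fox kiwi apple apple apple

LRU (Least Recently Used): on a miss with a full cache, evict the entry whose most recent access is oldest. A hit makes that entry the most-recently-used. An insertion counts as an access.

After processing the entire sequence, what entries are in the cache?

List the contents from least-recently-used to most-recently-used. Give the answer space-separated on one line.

LRU simulation (capacity=4):
  1. access elk: MISS. Cache (LRU->MRU): [elk]
  2. access ram: MISS. Cache (LRU->MRU): [elk ram]
  3. access ram: HIT. Cache (LRU->MRU): [elk ram]
  4. access apple: MISS. Cache (LRU->MRU): [elk ram apple]
  5. access apple: HIT. Cache (LRU->MRU): [elk ram apple]
  6. access lemon: MISS. Cache (LRU->MRU): [elk ram apple lemon]
  7. access ram: HIT. Cache (LRU->MRU): [elk apple lemon ram]
  8. access lemon: HIT. Cache (LRU->MRU): [elk apple ram lemon]
  9. access ram: HIT. Cache (LRU->MRU): [elk apple lemon ram]
  10. access lemon: HIT. Cache (LRU->MRU): [elk apple ram lemon]
  11. access ram: HIT. Cache (LRU->MRU): [elk apple lemon ram]
  12. access ram: HIT. Cache (LRU->MRU): [elk apple lemon ram]
  13. access ram: HIT. Cache (LRU->MRU): [elk apple lemon ram]
  14. access ram: HIT. Cache (LRU->MRU): [elk apple lemon ram]
  15. access lime: MISS, evict elk. Cache (LRU->MRU): [apple lemon ram lime]
  16. access lime: HIT. Cache (LRU->MRU): [apple lemon ram lime]
  17. access ram: HIT. Cache (LRU->MRU): [apple lemon lime ram]
  18. access lemon: HIT. Cache (LRU->MRU): [apple lime ram lemon]
  19. access elk: MISS, evict apple. Cache (LRU->MRU): [lime ram lemon elk]
  20. access kiwi: MISS, evict lime. Cache (LRU->MRU): [ram lemon elk kiwi]
  21. access elk: HIT. Cache (LRU->MRU): [ram lemon kiwi elk]
  22. access fox: MISS, evict ram. Cache (LRU->MRU): [lemon kiwi elk fox]
  23. access lime: MISS, evict lemon. Cache (LRU->MRU): [kiwi elk fox lime]
  24. access lemon: MISS, evict kiwi. Cache (LRU->MRU): [elk fox lime lemon]
  25. access elk: HIT. Cache (LRU->MRU): [fox lime lemon elk]
  26. access apple: MISS, evict fox. Cache (LRU->MRU): [lime lemon elk apple]
  27. access lime: HIT. Cache (LRU->MRU): [lemon elk apple lime]
  28. access apple: HIT. Cache (LRU->MRU): [lemon elk lime apple]
  29. access lemon: HIT. Cache (LRU->MRU): [elk lime apple lemon]
  30. access apple: HIT. Cache (LRU->MRU): [elk lime lemon apple]
  31. access fox: MISS, evict elk. Cache (LRU->MRU): [lime lemon apple fox]
  32. access kiwi: MISS, evict lime. Cache (LRU->MRU): [lemon apple fox kiwi]
  33. access apple: HIT. Cache (LRU->MRU): [lemon fox kiwi apple]
  34. access apple: HIT. Cache (LRU->MRU): [lemon fox kiwi apple]
  35. access apple: HIT. Cache (LRU->MRU): [lemon fox kiwi apple]
Total: 22 hits, 13 misses, 9 evictions

Answer: lemon fox kiwi apple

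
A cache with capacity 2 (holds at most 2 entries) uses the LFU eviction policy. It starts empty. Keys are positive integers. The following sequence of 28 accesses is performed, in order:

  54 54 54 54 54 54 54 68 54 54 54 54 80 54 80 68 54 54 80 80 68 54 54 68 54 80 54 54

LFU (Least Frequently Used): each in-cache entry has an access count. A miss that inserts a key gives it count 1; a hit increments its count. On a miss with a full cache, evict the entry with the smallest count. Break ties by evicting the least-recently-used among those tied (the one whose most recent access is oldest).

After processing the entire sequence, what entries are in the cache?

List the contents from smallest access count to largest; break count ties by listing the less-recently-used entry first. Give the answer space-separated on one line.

Answer: 80 54

Derivation:
LFU simulation (capacity=2):
  1. access 54: MISS. Cache: [54(c=1)]
  2. access 54: HIT, count now 2. Cache: [54(c=2)]
  3. access 54: HIT, count now 3. Cache: [54(c=3)]
  4. access 54: HIT, count now 4. Cache: [54(c=4)]
  5. access 54: HIT, count now 5. Cache: [54(c=5)]
  6. access 54: HIT, count now 6. Cache: [54(c=6)]
  7. access 54: HIT, count now 7. Cache: [54(c=7)]
  8. access 68: MISS. Cache: [68(c=1) 54(c=7)]
  9. access 54: HIT, count now 8. Cache: [68(c=1) 54(c=8)]
  10. access 54: HIT, count now 9. Cache: [68(c=1) 54(c=9)]
  11. access 54: HIT, count now 10. Cache: [68(c=1) 54(c=10)]
  12. access 54: HIT, count now 11. Cache: [68(c=1) 54(c=11)]
  13. access 80: MISS, evict 68(c=1). Cache: [80(c=1) 54(c=11)]
  14. access 54: HIT, count now 12. Cache: [80(c=1) 54(c=12)]
  15. access 80: HIT, count now 2. Cache: [80(c=2) 54(c=12)]
  16. access 68: MISS, evict 80(c=2). Cache: [68(c=1) 54(c=12)]
  17. access 54: HIT, count now 13. Cache: [68(c=1) 54(c=13)]
  18. access 54: HIT, count now 14. Cache: [68(c=1) 54(c=14)]
  19. access 80: MISS, evict 68(c=1). Cache: [80(c=1) 54(c=14)]
  20. access 80: HIT, count now 2. Cache: [80(c=2) 54(c=14)]
  21. access 68: MISS, evict 80(c=2). Cache: [68(c=1) 54(c=14)]
  22. access 54: HIT, count now 15. Cache: [68(c=1) 54(c=15)]
  23. access 54: HIT, count now 16. Cache: [68(c=1) 54(c=16)]
  24. access 68: HIT, count now 2. Cache: [68(c=2) 54(c=16)]
  25. access 54: HIT, count now 17. Cache: [68(c=2) 54(c=17)]
  26. access 80: MISS, evict 68(c=2). Cache: [80(c=1) 54(c=17)]
  27. access 54: HIT, count now 18. Cache: [80(c=1) 54(c=18)]
  28. access 54: HIT, count now 19. Cache: [80(c=1) 54(c=19)]
Total: 21 hits, 7 misses, 5 evictions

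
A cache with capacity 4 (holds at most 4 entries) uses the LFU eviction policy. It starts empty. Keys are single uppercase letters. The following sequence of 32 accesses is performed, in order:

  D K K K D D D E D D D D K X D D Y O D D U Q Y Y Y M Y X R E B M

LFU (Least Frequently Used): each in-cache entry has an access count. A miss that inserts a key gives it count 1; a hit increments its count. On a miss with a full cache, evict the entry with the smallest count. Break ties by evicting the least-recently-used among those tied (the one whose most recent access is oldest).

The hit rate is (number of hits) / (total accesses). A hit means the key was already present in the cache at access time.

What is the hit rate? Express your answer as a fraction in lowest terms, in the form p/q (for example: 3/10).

LFU simulation (capacity=4):
  1. access D: MISS. Cache: [D(c=1)]
  2. access K: MISS. Cache: [D(c=1) K(c=1)]
  3. access K: HIT, count now 2. Cache: [D(c=1) K(c=2)]
  4. access K: HIT, count now 3. Cache: [D(c=1) K(c=3)]
  5. access D: HIT, count now 2. Cache: [D(c=2) K(c=3)]
  6. access D: HIT, count now 3. Cache: [K(c=3) D(c=3)]
  7. access D: HIT, count now 4. Cache: [K(c=3) D(c=4)]
  8. access E: MISS. Cache: [E(c=1) K(c=3) D(c=4)]
  9. access D: HIT, count now 5. Cache: [E(c=1) K(c=3) D(c=5)]
  10. access D: HIT, count now 6. Cache: [E(c=1) K(c=3) D(c=6)]
  11. access D: HIT, count now 7. Cache: [E(c=1) K(c=3) D(c=7)]
  12. access D: HIT, count now 8. Cache: [E(c=1) K(c=3) D(c=8)]
  13. access K: HIT, count now 4. Cache: [E(c=1) K(c=4) D(c=8)]
  14. access X: MISS. Cache: [E(c=1) X(c=1) K(c=4) D(c=8)]
  15. access D: HIT, count now 9. Cache: [E(c=1) X(c=1) K(c=4) D(c=9)]
  16. access D: HIT, count now 10. Cache: [E(c=1) X(c=1) K(c=4) D(c=10)]
  17. access Y: MISS, evict E(c=1). Cache: [X(c=1) Y(c=1) K(c=4) D(c=10)]
  18. access O: MISS, evict X(c=1). Cache: [Y(c=1) O(c=1) K(c=4) D(c=10)]
  19. access D: HIT, count now 11. Cache: [Y(c=1) O(c=1) K(c=4) D(c=11)]
  20. access D: HIT, count now 12. Cache: [Y(c=1) O(c=1) K(c=4) D(c=12)]
  21. access U: MISS, evict Y(c=1). Cache: [O(c=1) U(c=1) K(c=4) D(c=12)]
  22. access Q: MISS, evict O(c=1). Cache: [U(c=1) Q(c=1) K(c=4) D(c=12)]
  23. access Y: MISS, evict U(c=1). Cache: [Q(c=1) Y(c=1) K(c=4) D(c=12)]
  24. access Y: HIT, count now 2. Cache: [Q(c=1) Y(c=2) K(c=4) D(c=12)]
  25. access Y: HIT, count now 3. Cache: [Q(c=1) Y(c=3) K(c=4) D(c=12)]
  26. access M: MISS, evict Q(c=1). Cache: [M(c=1) Y(c=3) K(c=4) D(c=12)]
  27. access Y: HIT, count now 4. Cache: [M(c=1) K(c=4) Y(c=4) D(c=12)]
  28. access X: MISS, evict M(c=1). Cache: [X(c=1) K(c=4) Y(c=4) D(c=12)]
  29. access R: MISS, evict X(c=1). Cache: [R(c=1) K(c=4) Y(c=4) D(c=12)]
  30. access E: MISS, evict R(c=1). Cache: [E(c=1) K(c=4) Y(c=4) D(c=12)]
  31. access B: MISS, evict E(c=1). Cache: [B(c=1) K(c=4) Y(c=4) D(c=12)]
  32. access M: MISS, evict B(c=1). Cache: [M(c=1) K(c=4) Y(c=4) D(c=12)]
Total: 17 hits, 15 misses, 11 evictions

Hit rate = 17/32

Answer: 17/32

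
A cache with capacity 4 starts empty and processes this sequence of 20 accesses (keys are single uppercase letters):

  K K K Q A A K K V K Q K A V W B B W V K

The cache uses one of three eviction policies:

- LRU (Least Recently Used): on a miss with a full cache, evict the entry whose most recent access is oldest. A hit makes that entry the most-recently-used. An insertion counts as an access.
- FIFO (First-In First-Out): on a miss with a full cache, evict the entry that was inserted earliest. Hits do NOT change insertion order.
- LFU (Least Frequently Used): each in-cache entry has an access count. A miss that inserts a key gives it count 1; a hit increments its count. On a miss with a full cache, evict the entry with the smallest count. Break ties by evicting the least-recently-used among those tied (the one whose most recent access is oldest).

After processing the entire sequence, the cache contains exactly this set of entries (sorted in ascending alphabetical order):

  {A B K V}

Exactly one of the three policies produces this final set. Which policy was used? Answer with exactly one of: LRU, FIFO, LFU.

Answer: LFU

Derivation:
Simulating under each policy and comparing final sets:
  LRU: final set = {B K V W} -> differs
  FIFO: final set = {B K V W} -> differs
  LFU: final set = {A B K V} -> MATCHES target
Only LFU produces the target set.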